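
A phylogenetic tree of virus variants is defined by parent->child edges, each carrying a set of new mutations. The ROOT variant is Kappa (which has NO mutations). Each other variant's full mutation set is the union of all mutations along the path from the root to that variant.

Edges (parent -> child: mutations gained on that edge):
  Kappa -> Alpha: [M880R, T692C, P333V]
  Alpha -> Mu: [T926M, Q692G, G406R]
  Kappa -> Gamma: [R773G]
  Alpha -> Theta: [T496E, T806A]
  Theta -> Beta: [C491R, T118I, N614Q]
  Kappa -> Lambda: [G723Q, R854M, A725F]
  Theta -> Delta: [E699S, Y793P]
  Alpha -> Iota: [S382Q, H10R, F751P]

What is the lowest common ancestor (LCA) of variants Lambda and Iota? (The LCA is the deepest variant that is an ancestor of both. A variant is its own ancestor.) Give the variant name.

Path from root to Lambda: Kappa -> Lambda
  ancestors of Lambda: {Kappa, Lambda}
Path from root to Iota: Kappa -> Alpha -> Iota
  ancestors of Iota: {Kappa, Alpha, Iota}
Common ancestors: {Kappa}
Walk up from Iota: Iota (not in ancestors of Lambda), Alpha (not in ancestors of Lambda), Kappa (in ancestors of Lambda)
Deepest common ancestor (LCA) = Kappa

Answer: Kappa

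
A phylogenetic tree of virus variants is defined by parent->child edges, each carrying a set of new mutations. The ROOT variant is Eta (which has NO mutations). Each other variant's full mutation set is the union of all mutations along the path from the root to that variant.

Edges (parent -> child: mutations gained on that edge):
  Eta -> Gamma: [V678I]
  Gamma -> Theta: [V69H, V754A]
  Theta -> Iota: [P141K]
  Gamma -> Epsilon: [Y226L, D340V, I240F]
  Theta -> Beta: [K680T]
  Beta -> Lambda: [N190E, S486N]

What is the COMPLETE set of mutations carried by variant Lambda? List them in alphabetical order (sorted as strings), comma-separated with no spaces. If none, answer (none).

At Eta: gained [] -> total []
At Gamma: gained ['V678I'] -> total ['V678I']
At Theta: gained ['V69H', 'V754A'] -> total ['V678I', 'V69H', 'V754A']
At Beta: gained ['K680T'] -> total ['K680T', 'V678I', 'V69H', 'V754A']
At Lambda: gained ['N190E', 'S486N'] -> total ['K680T', 'N190E', 'S486N', 'V678I', 'V69H', 'V754A']

Answer: K680T,N190E,S486N,V678I,V69H,V754A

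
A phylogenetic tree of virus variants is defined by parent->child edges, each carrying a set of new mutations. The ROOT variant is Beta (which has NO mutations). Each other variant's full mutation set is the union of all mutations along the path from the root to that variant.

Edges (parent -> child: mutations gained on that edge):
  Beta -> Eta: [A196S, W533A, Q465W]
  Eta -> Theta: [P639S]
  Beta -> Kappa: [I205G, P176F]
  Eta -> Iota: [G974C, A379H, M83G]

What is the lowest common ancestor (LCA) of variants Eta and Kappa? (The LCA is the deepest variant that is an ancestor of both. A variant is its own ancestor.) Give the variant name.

Path from root to Eta: Beta -> Eta
  ancestors of Eta: {Beta, Eta}
Path from root to Kappa: Beta -> Kappa
  ancestors of Kappa: {Beta, Kappa}
Common ancestors: {Beta}
Walk up from Kappa: Kappa (not in ancestors of Eta), Beta (in ancestors of Eta)
Deepest common ancestor (LCA) = Beta

Answer: Beta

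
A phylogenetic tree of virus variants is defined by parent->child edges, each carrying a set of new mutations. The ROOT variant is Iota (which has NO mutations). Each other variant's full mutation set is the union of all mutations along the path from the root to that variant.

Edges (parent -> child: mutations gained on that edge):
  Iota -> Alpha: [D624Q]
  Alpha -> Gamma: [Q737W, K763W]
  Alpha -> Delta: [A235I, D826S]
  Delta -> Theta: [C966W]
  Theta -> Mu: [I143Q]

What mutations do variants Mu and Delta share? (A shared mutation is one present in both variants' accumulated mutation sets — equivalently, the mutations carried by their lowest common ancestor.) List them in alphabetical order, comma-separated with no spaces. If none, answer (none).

Answer: A235I,D624Q,D826S

Derivation:
Accumulating mutations along path to Mu:
  At Iota: gained [] -> total []
  At Alpha: gained ['D624Q'] -> total ['D624Q']
  At Delta: gained ['A235I', 'D826S'] -> total ['A235I', 'D624Q', 'D826S']
  At Theta: gained ['C966W'] -> total ['A235I', 'C966W', 'D624Q', 'D826S']
  At Mu: gained ['I143Q'] -> total ['A235I', 'C966W', 'D624Q', 'D826S', 'I143Q']
Mutations(Mu) = ['A235I', 'C966W', 'D624Q', 'D826S', 'I143Q']
Accumulating mutations along path to Delta:
  At Iota: gained [] -> total []
  At Alpha: gained ['D624Q'] -> total ['D624Q']
  At Delta: gained ['A235I', 'D826S'] -> total ['A235I', 'D624Q', 'D826S']
Mutations(Delta) = ['A235I', 'D624Q', 'D826S']
Intersection: ['A235I', 'C966W', 'D624Q', 'D826S', 'I143Q'] ∩ ['A235I', 'D624Q', 'D826S'] = ['A235I', 'D624Q', 'D826S']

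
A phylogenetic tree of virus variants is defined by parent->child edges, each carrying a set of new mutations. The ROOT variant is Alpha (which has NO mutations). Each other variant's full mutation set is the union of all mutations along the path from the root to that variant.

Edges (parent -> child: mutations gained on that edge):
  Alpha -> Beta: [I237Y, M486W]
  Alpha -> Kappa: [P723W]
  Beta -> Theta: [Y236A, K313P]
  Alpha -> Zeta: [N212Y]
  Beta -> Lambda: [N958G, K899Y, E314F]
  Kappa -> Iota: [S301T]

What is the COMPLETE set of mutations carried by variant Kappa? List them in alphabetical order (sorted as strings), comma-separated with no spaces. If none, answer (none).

At Alpha: gained [] -> total []
At Kappa: gained ['P723W'] -> total ['P723W']

Answer: P723W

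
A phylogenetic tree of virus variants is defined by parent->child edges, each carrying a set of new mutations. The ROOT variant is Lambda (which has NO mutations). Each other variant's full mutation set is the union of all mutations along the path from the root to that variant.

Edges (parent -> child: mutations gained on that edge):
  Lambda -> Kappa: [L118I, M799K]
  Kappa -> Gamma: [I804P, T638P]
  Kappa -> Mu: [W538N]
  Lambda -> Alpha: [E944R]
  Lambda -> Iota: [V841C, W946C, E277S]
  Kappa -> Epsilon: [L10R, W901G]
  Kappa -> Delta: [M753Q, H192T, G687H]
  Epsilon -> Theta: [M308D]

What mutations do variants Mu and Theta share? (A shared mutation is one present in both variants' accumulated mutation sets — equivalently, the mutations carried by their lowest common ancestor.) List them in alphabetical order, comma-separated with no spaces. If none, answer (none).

Answer: L118I,M799K

Derivation:
Accumulating mutations along path to Mu:
  At Lambda: gained [] -> total []
  At Kappa: gained ['L118I', 'M799K'] -> total ['L118I', 'M799K']
  At Mu: gained ['W538N'] -> total ['L118I', 'M799K', 'W538N']
Mutations(Mu) = ['L118I', 'M799K', 'W538N']
Accumulating mutations along path to Theta:
  At Lambda: gained [] -> total []
  At Kappa: gained ['L118I', 'M799K'] -> total ['L118I', 'M799K']
  At Epsilon: gained ['L10R', 'W901G'] -> total ['L10R', 'L118I', 'M799K', 'W901G']
  At Theta: gained ['M308D'] -> total ['L10R', 'L118I', 'M308D', 'M799K', 'W901G']
Mutations(Theta) = ['L10R', 'L118I', 'M308D', 'M799K', 'W901G']
Intersection: ['L118I', 'M799K', 'W538N'] ∩ ['L10R', 'L118I', 'M308D', 'M799K', 'W901G'] = ['L118I', 'M799K']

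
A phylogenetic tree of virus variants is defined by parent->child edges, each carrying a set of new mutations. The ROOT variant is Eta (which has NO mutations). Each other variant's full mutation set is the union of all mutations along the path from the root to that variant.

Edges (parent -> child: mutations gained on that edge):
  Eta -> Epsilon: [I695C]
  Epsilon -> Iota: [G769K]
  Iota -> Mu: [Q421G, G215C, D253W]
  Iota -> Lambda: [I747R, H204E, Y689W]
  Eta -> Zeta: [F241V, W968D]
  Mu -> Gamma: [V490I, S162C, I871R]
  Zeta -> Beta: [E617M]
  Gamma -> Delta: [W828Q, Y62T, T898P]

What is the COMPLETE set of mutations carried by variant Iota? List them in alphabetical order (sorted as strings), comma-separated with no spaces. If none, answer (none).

Answer: G769K,I695C

Derivation:
At Eta: gained [] -> total []
At Epsilon: gained ['I695C'] -> total ['I695C']
At Iota: gained ['G769K'] -> total ['G769K', 'I695C']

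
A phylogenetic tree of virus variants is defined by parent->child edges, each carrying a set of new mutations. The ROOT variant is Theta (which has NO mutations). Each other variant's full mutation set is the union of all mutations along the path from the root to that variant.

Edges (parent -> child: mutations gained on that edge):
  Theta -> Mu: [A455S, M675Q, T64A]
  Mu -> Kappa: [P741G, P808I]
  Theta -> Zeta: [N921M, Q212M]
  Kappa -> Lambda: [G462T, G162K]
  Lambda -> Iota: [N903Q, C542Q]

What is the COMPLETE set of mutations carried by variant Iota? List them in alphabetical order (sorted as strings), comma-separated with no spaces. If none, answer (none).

Answer: A455S,C542Q,G162K,G462T,M675Q,N903Q,P741G,P808I,T64A

Derivation:
At Theta: gained [] -> total []
At Mu: gained ['A455S', 'M675Q', 'T64A'] -> total ['A455S', 'M675Q', 'T64A']
At Kappa: gained ['P741G', 'P808I'] -> total ['A455S', 'M675Q', 'P741G', 'P808I', 'T64A']
At Lambda: gained ['G462T', 'G162K'] -> total ['A455S', 'G162K', 'G462T', 'M675Q', 'P741G', 'P808I', 'T64A']
At Iota: gained ['N903Q', 'C542Q'] -> total ['A455S', 'C542Q', 'G162K', 'G462T', 'M675Q', 'N903Q', 'P741G', 'P808I', 'T64A']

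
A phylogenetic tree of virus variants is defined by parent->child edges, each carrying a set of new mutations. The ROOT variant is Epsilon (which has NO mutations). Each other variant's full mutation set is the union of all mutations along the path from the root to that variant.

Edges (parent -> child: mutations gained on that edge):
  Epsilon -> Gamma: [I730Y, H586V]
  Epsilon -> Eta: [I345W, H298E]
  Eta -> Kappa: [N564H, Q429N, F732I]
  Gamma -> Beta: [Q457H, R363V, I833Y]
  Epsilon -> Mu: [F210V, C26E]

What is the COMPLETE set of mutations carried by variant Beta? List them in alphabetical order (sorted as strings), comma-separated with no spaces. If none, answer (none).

At Epsilon: gained [] -> total []
At Gamma: gained ['I730Y', 'H586V'] -> total ['H586V', 'I730Y']
At Beta: gained ['Q457H', 'R363V', 'I833Y'] -> total ['H586V', 'I730Y', 'I833Y', 'Q457H', 'R363V']

Answer: H586V,I730Y,I833Y,Q457H,R363V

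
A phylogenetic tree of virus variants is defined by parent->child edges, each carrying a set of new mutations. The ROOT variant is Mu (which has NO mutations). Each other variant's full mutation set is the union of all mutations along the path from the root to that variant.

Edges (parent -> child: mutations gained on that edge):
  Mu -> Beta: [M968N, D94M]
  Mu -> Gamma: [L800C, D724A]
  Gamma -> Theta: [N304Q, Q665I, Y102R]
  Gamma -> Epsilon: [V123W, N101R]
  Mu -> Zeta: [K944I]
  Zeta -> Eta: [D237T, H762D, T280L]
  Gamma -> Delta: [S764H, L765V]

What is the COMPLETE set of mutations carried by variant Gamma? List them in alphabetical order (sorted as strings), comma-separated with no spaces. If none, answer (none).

Answer: D724A,L800C

Derivation:
At Mu: gained [] -> total []
At Gamma: gained ['L800C', 'D724A'] -> total ['D724A', 'L800C']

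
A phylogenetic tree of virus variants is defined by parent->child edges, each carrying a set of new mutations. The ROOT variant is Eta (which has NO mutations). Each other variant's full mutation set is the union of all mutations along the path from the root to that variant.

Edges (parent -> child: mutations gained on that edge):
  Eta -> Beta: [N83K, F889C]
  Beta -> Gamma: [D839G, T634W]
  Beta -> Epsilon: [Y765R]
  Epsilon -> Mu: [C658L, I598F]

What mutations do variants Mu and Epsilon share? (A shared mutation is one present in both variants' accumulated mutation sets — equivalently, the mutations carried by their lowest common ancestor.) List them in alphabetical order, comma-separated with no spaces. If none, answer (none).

Answer: F889C,N83K,Y765R

Derivation:
Accumulating mutations along path to Mu:
  At Eta: gained [] -> total []
  At Beta: gained ['N83K', 'F889C'] -> total ['F889C', 'N83K']
  At Epsilon: gained ['Y765R'] -> total ['F889C', 'N83K', 'Y765R']
  At Mu: gained ['C658L', 'I598F'] -> total ['C658L', 'F889C', 'I598F', 'N83K', 'Y765R']
Mutations(Mu) = ['C658L', 'F889C', 'I598F', 'N83K', 'Y765R']
Accumulating mutations along path to Epsilon:
  At Eta: gained [] -> total []
  At Beta: gained ['N83K', 'F889C'] -> total ['F889C', 'N83K']
  At Epsilon: gained ['Y765R'] -> total ['F889C', 'N83K', 'Y765R']
Mutations(Epsilon) = ['F889C', 'N83K', 'Y765R']
Intersection: ['C658L', 'F889C', 'I598F', 'N83K', 'Y765R'] ∩ ['F889C', 'N83K', 'Y765R'] = ['F889C', 'N83K', 'Y765R']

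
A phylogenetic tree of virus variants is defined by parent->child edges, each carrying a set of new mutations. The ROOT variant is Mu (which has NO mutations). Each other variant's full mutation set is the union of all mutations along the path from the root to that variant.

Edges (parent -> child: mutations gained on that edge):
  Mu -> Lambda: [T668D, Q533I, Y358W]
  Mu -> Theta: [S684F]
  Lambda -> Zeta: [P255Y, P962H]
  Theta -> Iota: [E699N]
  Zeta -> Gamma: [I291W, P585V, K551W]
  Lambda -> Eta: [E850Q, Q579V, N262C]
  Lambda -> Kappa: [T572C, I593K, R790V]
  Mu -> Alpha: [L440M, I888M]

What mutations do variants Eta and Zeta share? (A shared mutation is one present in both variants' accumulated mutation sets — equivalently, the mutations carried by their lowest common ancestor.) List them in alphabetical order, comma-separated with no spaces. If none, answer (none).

Answer: Q533I,T668D,Y358W

Derivation:
Accumulating mutations along path to Eta:
  At Mu: gained [] -> total []
  At Lambda: gained ['T668D', 'Q533I', 'Y358W'] -> total ['Q533I', 'T668D', 'Y358W']
  At Eta: gained ['E850Q', 'Q579V', 'N262C'] -> total ['E850Q', 'N262C', 'Q533I', 'Q579V', 'T668D', 'Y358W']
Mutations(Eta) = ['E850Q', 'N262C', 'Q533I', 'Q579V', 'T668D', 'Y358W']
Accumulating mutations along path to Zeta:
  At Mu: gained [] -> total []
  At Lambda: gained ['T668D', 'Q533I', 'Y358W'] -> total ['Q533I', 'T668D', 'Y358W']
  At Zeta: gained ['P255Y', 'P962H'] -> total ['P255Y', 'P962H', 'Q533I', 'T668D', 'Y358W']
Mutations(Zeta) = ['P255Y', 'P962H', 'Q533I', 'T668D', 'Y358W']
Intersection: ['E850Q', 'N262C', 'Q533I', 'Q579V', 'T668D', 'Y358W'] ∩ ['P255Y', 'P962H', 'Q533I', 'T668D', 'Y358W'] = ['Q533I', 'T668D', 'Y358W']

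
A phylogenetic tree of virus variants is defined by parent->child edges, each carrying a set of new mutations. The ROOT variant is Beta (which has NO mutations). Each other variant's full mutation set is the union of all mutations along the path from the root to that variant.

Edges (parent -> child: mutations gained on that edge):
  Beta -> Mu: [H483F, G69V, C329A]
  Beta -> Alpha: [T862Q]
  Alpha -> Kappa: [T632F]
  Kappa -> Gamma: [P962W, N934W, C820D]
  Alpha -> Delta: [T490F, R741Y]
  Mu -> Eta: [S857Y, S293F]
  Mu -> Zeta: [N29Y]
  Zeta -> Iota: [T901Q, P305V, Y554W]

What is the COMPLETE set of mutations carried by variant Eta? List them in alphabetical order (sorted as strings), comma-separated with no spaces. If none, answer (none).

At Beta: gained [] -> total []
At Mu: gained ['H483F', 'G69V', 'C329A'] -> total ['C329A', 'G69V', 'H483F']
At Eta: gained ['S857Y', 'S293F'] -> total ['C329A', 'G69V', 'H483F', 'S293F', 'S857Y']

Answer: C329A,G69V,H483F,S293F,S857Y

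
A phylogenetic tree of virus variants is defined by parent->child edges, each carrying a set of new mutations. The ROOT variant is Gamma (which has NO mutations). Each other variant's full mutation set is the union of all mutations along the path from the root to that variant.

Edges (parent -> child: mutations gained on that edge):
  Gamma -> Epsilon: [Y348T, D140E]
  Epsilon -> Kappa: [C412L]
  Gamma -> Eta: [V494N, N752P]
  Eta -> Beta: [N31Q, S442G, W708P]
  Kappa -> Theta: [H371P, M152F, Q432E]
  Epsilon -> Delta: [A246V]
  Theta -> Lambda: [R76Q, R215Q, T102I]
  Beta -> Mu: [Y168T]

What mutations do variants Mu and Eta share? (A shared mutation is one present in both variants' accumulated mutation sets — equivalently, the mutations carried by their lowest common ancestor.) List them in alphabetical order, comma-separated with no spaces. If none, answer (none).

Accumulating mutations along path to Mu:
  At Gamma: gained [] -> total []
  At Eta: gained ['V494N', 'N752P'] -> total ['N752P', 'V494N']
  At Beta: gained ['N31Q', 'S442G', 'W708P'] -> total ['N31Q', 'N752P', 'S442G', 'V494N', 'W708P']
  At Mu: gained ['Y168T'] -> total ['N31Q', 'N752P', 'S442G', 'V494N', 'W708P', 'Y168T']
Mutations(Mu) = ['N31Q', 'N752P', 'S442G', 'V494N', 'W708P', 'Y168T']
Accumulating mutations along path to Eta:
  At Gamma: gained [] -> total []
  At Eta: gained ['V494N', 'N752P'] -> total ['N752P', 'V494N']
Mutations(Eta) = ['N752P', 'V494N']
Intersection: ['N31Q', 'N752P', 'S442G', 'V494N', 'W708P', 'Y168T'] ∩ ['N752P', 'V494N'] = ['N752P', 'V494N']

Answer: N752P,V494N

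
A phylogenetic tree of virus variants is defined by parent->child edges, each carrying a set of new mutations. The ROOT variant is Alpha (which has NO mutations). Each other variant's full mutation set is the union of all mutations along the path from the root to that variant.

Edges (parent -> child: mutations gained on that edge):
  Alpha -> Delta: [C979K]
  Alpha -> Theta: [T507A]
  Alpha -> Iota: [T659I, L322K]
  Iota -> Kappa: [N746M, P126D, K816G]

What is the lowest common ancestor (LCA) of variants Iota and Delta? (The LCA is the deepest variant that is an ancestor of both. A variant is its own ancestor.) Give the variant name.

Answer: Alpha

Derivation:
Path from root to Iota: Alpha -> Iota
  ancestors of Iota: {Alpha, Iota}
Path from root to Delta: Alpha -> Delta
  ancestors of Delta: {Alpha, Delta}
Common ancestors: {Alpha}
Walk up from Delta: Delta (not in ancestors of Iota), Alpha (in ancestors of Iota)
Deepest common ancestor (LCA) = Alpha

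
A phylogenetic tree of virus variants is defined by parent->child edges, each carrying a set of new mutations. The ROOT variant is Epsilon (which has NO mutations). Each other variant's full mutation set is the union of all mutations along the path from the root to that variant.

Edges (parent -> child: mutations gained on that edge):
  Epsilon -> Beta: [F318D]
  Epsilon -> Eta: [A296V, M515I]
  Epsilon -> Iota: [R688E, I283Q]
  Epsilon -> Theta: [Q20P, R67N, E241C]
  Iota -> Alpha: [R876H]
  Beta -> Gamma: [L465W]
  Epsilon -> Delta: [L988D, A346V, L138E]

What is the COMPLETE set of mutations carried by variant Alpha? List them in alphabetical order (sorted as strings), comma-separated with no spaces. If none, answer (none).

Answer: I283Q,R688E,R876H

Derivation:
At Epsilon: gained [] -> total []
At Iota: gained ['R688E', 'I283Q'] -> total ['I283Q', 'R688E']
At Alpha: gained ['R876H'] -> total ['I283Q', 'R688E', 'R876H']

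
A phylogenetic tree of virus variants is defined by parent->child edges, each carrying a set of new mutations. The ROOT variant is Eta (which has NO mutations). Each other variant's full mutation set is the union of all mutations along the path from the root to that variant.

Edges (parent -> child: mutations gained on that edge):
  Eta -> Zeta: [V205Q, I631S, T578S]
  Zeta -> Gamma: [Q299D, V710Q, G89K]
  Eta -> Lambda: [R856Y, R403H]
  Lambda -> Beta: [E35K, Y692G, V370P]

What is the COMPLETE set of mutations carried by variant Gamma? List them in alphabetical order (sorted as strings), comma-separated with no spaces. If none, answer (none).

At Eta: gained [] -> total []
At Zeta: gained ['V205Q', 'I631S', 'T578S'] -> total ['I631S', 'T578S', 'V205Q']
At Gamma: gained ['Q299D', 'V710Q', 'G89K'] -> total ['G89K', 'I631S', 'Q299D', 'T578S', 'V205Q', 'V710Q']

Answer: G89K,I631S,Q299D,T578S,V205Q,V710Q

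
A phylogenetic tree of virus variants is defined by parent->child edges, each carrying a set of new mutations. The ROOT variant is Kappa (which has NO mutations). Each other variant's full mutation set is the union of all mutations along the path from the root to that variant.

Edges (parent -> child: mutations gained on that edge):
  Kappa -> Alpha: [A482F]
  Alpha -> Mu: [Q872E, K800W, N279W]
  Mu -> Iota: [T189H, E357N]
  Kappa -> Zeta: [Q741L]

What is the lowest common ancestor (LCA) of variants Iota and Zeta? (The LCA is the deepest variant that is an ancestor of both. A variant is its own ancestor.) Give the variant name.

Answer: Kappa

Derivation:
Path from root to Iota: Kappa -> Alpha -> Mu -> Iota
  ancestors of Iota: {Kappa, Alpha, Mu, Iota}
Path from root to Zeta: Kappa -> Zeta
  ancestors of Zeta: {Kappa, Zeta}
Common ancestors: {Kappa}
Walk up from Zeta: Zeta (not in ancestors of Iota), Kappa (in ancestors of Iota)
Deepest common ancestor (LCA) = Kappa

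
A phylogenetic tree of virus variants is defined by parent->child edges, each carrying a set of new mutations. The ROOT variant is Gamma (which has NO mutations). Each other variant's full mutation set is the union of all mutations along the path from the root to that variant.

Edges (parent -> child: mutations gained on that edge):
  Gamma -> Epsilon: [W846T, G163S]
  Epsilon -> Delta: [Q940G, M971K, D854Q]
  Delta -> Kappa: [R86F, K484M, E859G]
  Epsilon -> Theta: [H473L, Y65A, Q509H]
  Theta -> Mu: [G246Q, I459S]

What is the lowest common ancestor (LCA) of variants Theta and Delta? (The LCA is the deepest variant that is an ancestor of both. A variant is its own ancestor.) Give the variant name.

Answer: Epsilon

Derivation:
Path from root to Theta: Gamma -> Epsilon -> Theta
  ancestors of Theta: {Gamma, Epsilon, Theta}
Path from root to Delta: Gamma -> Epsilon -> Delta
  ancestors of Delta: {Gamma, Epsilon, Delta}
Common ancestors: {Gamma, Epsilon}
Walk up from Delta: Delta (not in ancestors of Theta), Epsilon (in ancestors of Theta), Gamma (in ancestors of Theta)
Deepest common ancestor (LCA) = Epsilon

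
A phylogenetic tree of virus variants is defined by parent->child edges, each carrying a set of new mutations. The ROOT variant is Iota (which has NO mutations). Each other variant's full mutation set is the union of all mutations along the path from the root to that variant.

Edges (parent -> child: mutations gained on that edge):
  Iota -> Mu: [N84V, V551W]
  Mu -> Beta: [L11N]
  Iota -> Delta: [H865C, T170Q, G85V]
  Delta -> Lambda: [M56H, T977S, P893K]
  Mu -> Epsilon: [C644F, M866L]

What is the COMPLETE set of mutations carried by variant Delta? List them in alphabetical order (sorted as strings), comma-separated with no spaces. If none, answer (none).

At Iota: gained [] -> total []
At Delta: gained ['H865C', 'T170Q', 'G85V'] -> total ['G85V', 'H865C', 'T170Q']

Answer: G85V,H865C,T170Q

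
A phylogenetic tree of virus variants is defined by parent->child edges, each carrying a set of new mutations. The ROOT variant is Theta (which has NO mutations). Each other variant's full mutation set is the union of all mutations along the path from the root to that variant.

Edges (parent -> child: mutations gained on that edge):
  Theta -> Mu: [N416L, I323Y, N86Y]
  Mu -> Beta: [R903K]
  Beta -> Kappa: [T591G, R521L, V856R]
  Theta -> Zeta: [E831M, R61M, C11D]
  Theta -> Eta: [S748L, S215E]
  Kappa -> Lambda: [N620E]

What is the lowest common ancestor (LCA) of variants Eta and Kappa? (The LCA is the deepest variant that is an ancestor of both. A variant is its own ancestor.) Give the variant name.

Answer: Theta

Derivation:
Path from root to Eta: Theta -> Eta
  ancestors of Eta: {Theta, Eta}
Path from root to Kappa: Theta -> Mu -> Beta -> Kappa
  ancestors of Kappa: {Theta, Mu, Beta, Kappa}
Common ancestors: {Theta}
Walk up from Kappa: Kappa (not in ancestors of Eta), Beta (not in ancestors of Eta), Mu (not in ancestors of Eta), Theta (in ancestors of Eta)
Deepest common ancestor (LCA) = Theta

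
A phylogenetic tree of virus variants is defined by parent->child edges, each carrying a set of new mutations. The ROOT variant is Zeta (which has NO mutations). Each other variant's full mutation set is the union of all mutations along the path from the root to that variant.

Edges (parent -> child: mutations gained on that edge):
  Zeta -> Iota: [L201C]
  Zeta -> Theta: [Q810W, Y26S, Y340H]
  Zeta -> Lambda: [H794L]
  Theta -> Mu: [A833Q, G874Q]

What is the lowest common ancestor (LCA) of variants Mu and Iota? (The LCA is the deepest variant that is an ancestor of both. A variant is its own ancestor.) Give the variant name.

Path from root to Mu: Zeta -> Theta -> Mu
  ancestors of Mu: {Zeta, Theta, Mu}
Path from root to Iota: Zeta -> Iota
  ancestors of Iota: {Zeta, Iota}
Common ancestors: {Zeta}
Walk up from Iota: Iota (not in ancestors of Mu), Zeta (in ancestors of Mu)
Deepest common ancestor (LCA) = Zeta

Answer: Zeta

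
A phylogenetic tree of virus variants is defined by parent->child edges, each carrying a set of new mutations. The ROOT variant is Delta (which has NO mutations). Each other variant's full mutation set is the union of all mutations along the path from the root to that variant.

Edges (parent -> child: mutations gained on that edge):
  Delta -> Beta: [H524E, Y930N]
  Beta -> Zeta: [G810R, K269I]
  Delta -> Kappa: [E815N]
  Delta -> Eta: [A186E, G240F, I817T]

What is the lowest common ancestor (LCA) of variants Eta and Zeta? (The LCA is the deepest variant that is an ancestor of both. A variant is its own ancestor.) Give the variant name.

Answer: Delta

Derivation:
Path from root to Eta: Delta -> Eta
  ancestors of Eta: {Delta, Eta}
Path from root to Zeta: Delta -> Beta -> Zeta
  ancestors of Zeta: {Delta, Beta, Zeta}
Common ancestors: {Delta}
Walk up from Zeta: Zeta (not in ancestors of Eta), Beta (not in ancestors of Eta), Delta (in ancestors of Eta)
Deepest common ancestor (LCA) = Delta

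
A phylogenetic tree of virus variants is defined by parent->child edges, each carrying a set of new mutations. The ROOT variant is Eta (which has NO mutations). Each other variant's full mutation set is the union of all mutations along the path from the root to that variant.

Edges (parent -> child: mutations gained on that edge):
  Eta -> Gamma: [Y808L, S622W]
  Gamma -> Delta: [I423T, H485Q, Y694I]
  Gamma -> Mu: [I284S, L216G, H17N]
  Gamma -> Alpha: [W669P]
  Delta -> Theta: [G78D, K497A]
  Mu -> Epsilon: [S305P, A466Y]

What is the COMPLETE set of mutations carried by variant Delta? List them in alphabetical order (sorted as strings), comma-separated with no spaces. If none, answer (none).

At Eta: gained [] -> total []
At Gamma: gained ['Y808L', 'S622W'] -> total ['S622W', 'Y808L']
At Delta: gained ['I423T', 'H485Q', 'Y694I'] -> total ['H485Q', 'I423T', 'S622W', 'Y694I', 'Y808L']

Answer: H485Q,I423T,S622W,Y694I,Y808L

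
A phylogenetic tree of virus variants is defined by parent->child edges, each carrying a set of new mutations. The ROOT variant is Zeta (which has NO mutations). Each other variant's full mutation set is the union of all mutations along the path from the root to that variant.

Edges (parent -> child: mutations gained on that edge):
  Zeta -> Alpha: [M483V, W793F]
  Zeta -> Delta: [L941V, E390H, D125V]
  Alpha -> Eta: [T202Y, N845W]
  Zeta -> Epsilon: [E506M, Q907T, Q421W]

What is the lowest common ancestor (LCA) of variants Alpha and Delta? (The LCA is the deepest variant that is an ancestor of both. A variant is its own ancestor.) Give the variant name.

Answer: Zeta

Derivation:
Path from root to Alpha: Zeta -> Alpha
  ancestors of Alpha: {Zeta, Alpha}
Path from root to Delta: Zeta -> Delta
  ancestors of Delta: {Zeta, Delta}
Common ancestors: {Zeta}
Walk up from Delta: Delta (not in ancestors of Alpha), Zeta (in ancestors of Alpha)
Deepest common ancestor (LCA) = Zeta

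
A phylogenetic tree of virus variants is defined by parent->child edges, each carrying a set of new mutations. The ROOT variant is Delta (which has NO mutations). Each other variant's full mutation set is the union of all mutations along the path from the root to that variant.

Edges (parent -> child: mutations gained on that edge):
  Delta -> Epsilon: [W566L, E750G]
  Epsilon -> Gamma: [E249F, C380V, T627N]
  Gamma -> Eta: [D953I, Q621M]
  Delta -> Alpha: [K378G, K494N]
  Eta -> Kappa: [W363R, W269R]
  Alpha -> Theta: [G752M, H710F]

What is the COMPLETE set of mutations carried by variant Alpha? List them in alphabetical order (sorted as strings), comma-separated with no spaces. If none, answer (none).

At Delta: gained [] -> total []
At Alpha: gained ['K378G', 'K494N'] -> total ['K378G', 'K494N']

Answer: K378G,K494N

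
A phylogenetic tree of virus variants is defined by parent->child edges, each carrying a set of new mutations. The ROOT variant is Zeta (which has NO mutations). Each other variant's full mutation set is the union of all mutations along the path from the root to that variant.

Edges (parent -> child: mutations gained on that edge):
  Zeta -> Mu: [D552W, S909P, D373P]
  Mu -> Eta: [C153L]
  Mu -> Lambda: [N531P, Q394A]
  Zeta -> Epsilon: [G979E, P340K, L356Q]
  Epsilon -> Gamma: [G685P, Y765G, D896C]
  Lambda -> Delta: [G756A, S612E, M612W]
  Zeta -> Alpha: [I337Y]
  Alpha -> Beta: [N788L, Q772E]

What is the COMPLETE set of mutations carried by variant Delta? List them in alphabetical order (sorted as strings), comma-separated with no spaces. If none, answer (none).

At Zeta: gained [] -> total []
At Mu: gained ['D552W', 'S909P', 'D373P'] -> total ['D373P', 'D552W', 'S909P']
At Lambda: gained ['N531P', 'Q394A'] -> total ['D373P', 'D552W', 'N531P', 'Q394A', 'S909P']
At Delta: gained ['G756A', 'S612E', 'M612W'] -> total ['D373P', 'D552W', 'G756A', 'M612W', 'N531P', 'Q394A', 'S612E', 'S909P']

Answer: D373P,D552W,G756A,M612W,N531P,Q394A,S612E,S909P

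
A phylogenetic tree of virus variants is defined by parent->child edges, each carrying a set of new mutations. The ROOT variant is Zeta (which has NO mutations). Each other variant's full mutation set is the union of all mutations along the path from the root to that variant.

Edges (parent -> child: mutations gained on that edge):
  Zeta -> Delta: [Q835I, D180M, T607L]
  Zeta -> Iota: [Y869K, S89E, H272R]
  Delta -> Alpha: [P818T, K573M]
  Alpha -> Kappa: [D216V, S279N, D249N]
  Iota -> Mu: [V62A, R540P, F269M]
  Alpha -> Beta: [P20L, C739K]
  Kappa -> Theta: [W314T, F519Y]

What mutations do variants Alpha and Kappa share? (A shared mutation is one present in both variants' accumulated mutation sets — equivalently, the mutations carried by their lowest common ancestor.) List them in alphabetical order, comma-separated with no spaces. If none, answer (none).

Answer: D180M,K573M,P818T,Q835I,T607L

Derivation:
Accumulating mutations along path to Alpha:
  At Zeta: gained [] -> total []
  At Delta: gained ['Q835I', 'D180M', 'T607L'] -> total ['D180M', 'Q835I', 'T607L']
  At Alpha: gained ['P818T', 'K573M'] -> total ['D180M', 'K573M', 'P818T', 'Q835I', 'T607L']
Mutations(Alpha) = ['D180M', 'K573M', 'P818T', 'Q835I', 'T607L']
Accumulating mutations along path to Kappa:
  At Zeta: gained [] -> total []
  At Delta: gained ['Q835I', 'D180M', 'T607L'] -> total ['D180M', 'Q835I', 'T607L']
  At Alpha: gained ['P818T', 'K573M'] -> total ['D180M', 'K573M', 'P818T', 'Q835I', 'T607L']
  At Kappa: gained ['D216V', 'S279N', 'D249N'] -> total ['D180M', 'D216V', 'D249N', 'K573M', 'P818T', 'Q835I', 'S279N', 'T607L']
Mutations(Kappa) = ['D180M', 'D216V', 'D249N', 'K573M', 'P818T', 'Q835I', 'S279N', 'T607L']
Intersection: ['D180M', 'K573M', 'P818T', 'Q835I', 'T607L'] ∩ ['D180M', 'D216V', 'D249N', 'K573M', 'P818T', 'Q835I', 'S279N', 'T607L'] = ['D180M', 'K573M', 'P818T', 'Q835I', 'T607L']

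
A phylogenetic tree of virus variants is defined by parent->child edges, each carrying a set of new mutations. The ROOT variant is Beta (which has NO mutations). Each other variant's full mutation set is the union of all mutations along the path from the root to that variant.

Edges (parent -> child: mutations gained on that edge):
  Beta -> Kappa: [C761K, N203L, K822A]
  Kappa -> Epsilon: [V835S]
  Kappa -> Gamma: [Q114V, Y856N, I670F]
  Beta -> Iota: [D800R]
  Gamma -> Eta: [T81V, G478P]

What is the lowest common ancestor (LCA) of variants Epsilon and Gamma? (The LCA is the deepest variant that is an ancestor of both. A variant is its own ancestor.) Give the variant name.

Answer: Kappa

Derivation:
Path from root to Epsilon: Beta -> Kappa -> Epsilon
  ancestors of Epsilon: {Beta, Kappa, Epsilon}
Path from root to Gamma: Beta -> Kappa -> Gamma
  ancestors of Gamma: {Beta, Kappa, Gamma}
Common ancestors: {Beta, Kappa}
Walk up from Gamma: Gamma (not in ancestors of Epsilon), Kappa (in ancestors of Epsilon), Beta (in ancestors of Epsilon)
Deepest common ancestor (LCA) = Kappa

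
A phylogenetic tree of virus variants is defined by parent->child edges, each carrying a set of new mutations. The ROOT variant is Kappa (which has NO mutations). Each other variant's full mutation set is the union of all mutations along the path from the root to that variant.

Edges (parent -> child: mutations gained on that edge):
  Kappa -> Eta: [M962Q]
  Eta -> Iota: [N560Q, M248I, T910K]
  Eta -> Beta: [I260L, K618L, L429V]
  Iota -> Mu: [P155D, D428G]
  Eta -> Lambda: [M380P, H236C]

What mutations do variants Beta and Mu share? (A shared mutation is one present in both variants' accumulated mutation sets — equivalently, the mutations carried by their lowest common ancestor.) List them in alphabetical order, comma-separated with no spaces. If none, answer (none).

Accumulating mutations along path to Beta:
  At Kappa: gained [] -> total []
  At Eta: gained ['M962Q'] -> total ['M962Q']
  At Beta: gained ['I260L', 'K618L', 'L429V'] -> total ['I260L', 'K618L', 'L429V', 'M962Q']
Mutations(Beta) = ['I260L', 'K618L', 'L429V', 'M962Q']
Accumulating mutations along path to Mu:
  At Kappa: gained [] -> total []
  At Eta: gained ['M962Q'] -> total ['M962Q']
  At Iota: gained ['N560Q', 'M248I', 'T910K'] -> total ['M248I', 'M962Q', 'N560Q', 'T910K']
  At Mu: gained ['P155D', 'D428G'] -> total ['D428G', 'M248I', 'M962Q', 'N560Q', 'P155D', 'T910K']
Mutations(Mu) = ['D428G', 'M248I', 'M962Q', 'N560Q', 'P155D', 'T910K']
Intersection: ['I260L', 'K618L', 'L429V', 'M962Q'] ∩ ['D428G', 'M248I', 'M962Q', 'N560Q', 'P155D', 'T910K'] = ['M962Q']

Answer: M962Q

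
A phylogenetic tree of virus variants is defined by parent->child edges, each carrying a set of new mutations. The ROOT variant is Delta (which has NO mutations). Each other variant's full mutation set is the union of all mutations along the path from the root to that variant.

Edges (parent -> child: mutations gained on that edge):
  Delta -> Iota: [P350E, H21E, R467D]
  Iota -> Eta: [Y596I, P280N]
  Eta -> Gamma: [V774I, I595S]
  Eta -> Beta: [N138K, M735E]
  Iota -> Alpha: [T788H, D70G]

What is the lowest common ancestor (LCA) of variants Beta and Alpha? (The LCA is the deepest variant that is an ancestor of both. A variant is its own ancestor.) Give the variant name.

Answer: Iota

Derivation:
Path from root to Beta: Delta -> Iota -> Eta -> Beta
  ancestors of Beta: {Delta, Iota, Eta, Beta}
Path from root to Alpha: Delta -> Iota -> Alpha
  ancestors of Alpha: {Delta, Iota, Alpha}
Common ancestors: {Delta, Iota}
Walk up from Alpha: Alpha (not in ancestors of Beta), Iota (in ancestors of Beta), Delta (in ancestors of Beta)
Deepest common ancestor (LCA) = Iota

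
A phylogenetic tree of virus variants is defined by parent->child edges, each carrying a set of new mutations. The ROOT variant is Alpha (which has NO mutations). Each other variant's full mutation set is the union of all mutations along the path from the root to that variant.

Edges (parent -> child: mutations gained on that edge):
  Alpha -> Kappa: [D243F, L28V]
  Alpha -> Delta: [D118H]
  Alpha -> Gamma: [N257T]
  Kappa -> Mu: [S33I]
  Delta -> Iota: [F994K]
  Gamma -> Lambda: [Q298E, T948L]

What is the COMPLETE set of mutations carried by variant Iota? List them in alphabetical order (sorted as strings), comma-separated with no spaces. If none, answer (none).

Answer: D118H,F994K

Derivation:
At Alpha: gained [] -> total []
At Delta: gained ['D118H'] -> total ['D118H']
At Iota: gained ['F994K'] -> total ['D118H', 'F994K']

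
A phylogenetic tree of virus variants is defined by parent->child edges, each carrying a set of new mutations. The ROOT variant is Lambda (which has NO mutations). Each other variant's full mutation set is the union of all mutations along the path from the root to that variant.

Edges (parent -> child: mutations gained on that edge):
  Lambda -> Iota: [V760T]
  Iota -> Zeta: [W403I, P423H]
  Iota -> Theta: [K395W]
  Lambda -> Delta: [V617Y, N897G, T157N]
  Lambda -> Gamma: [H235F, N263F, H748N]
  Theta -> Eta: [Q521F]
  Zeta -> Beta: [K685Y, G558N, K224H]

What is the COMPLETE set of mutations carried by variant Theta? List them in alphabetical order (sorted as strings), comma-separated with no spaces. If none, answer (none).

At Lambda: gained [] -> total []
At Iota: gained ['V760T'] -> total ['V760T']
At Theta: gained ['K395W'] -> total ['K395W', 'V760T']

Answer: K395W,V760T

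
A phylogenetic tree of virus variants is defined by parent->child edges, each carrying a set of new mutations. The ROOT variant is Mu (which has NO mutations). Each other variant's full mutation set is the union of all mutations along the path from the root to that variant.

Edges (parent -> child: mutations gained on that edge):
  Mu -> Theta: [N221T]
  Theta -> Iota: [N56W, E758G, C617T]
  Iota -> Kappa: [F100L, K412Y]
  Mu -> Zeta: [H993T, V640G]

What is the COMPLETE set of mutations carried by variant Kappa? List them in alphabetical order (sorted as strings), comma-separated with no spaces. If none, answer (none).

Answer: C617T,E758G,F100L,K412Y,N221T,N56W

Derivation:
At Mu: gained [] -> total []
At Theta: gained ['N221T'] -> total ['N221T']
At Iota: gained ['N56W', 'E758G', 'C617T'] -> total ['C617T', 'E758G', 'N221T', 'N56W']
At Kappa: gained ['F100L', 'K412Y'] -> total ['C617T', 'E758G', 'F100L', 'K412Y', 'N221T', 'N56W']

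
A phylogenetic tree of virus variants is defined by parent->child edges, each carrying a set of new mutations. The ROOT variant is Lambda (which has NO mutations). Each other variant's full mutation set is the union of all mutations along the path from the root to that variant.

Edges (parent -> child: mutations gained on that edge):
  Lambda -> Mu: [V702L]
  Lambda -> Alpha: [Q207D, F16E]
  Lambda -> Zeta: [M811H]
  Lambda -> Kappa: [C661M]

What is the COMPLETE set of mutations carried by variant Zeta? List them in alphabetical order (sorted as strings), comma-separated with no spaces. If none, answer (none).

Answer: M811H

Derivation:
At Lambda: gained [] -> total []
At Zeta: gained ['M811H'] -> total ['M811H']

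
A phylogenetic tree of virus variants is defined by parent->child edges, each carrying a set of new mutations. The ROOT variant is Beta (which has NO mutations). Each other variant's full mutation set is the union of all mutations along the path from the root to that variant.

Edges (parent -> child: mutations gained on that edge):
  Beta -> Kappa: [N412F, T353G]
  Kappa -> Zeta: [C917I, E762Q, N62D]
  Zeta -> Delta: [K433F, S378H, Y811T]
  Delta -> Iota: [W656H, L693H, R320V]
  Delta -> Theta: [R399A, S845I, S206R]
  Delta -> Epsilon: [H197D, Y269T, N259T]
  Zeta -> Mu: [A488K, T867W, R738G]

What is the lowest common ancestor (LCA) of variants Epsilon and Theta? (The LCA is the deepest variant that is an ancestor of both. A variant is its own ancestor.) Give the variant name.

Answer: Delta

Derivation:
Path from root to Epsilon: Beta -> Kappa -> Zeta -> Delta -> Epsilon
  ancestors of Epsilon: {Beta, Kappa, Zeta, Delta, Epsilon}
Path from root to Theta: Beta -> Kappa -> Zeta -> Delta -> Theta
  ancestors of Theta: {Beta, Kappa, Zeta, Delta, Theta}
Common ancestors: {Beta, Kappa, Zeta, Delta}
Walk up from Theta: Theta (not in ancestors of Epsilon), Delta (in ancestors of Epsilon), Zeta (in ancestors of Epsilon), Kappa (in ancestors of Epsilon), Beta (in ancestors of Epsilon)
Deepest common ancestor (LCA) = Delta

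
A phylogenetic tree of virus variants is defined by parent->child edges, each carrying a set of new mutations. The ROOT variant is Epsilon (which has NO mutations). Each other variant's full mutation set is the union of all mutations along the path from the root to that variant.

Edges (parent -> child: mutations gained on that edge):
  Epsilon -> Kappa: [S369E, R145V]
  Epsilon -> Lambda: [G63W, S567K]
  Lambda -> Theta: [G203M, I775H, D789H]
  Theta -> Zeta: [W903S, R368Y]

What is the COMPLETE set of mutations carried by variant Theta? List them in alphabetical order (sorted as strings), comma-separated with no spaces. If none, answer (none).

Answer: D789H,G203M,G63W,I775H,S567K

Derivation:
At Epsilon: gained [] -> total []
At Lambda: gained ['G63W', 'S567K'] -> total ['G63W', 'S567K']
At Theta: gained ['G203M', 'I775H', 'D789H'] -> total ['D789H', 'G203M', 'G63W', 'I775H', 'S567K']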